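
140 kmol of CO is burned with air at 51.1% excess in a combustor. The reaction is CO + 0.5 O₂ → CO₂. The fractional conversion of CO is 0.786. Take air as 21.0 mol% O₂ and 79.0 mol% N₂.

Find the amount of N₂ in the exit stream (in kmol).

398 kmol

Stoichiometric O₂ = 0.5 × 140 = 70 kmol; O₂ fed = 70 × 1.511 = 105.8 kmol.
N₂ fed = 105.8 × 79/21 = 397.9 kmol.
Fuel reacted = 0.786 × 140 → ξ = 110 kmol.
Outlet (n = n₀ + ν ξ):
  CO: 140 − 1(110) = 29.96
  O₂: 105.8 − 0.5(110) = 50.75
  N₂: 397.9 (inert)
  CO₂: 0 + 1(110) = 110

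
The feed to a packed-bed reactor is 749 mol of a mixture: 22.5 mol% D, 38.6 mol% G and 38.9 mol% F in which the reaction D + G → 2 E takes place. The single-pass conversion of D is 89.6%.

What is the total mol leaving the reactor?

D reacted = 0.896 × 168.5 = 151 mol; ν_D = −1, so ξ = 151/1 = 151 mol.
Outlet amounts (n = n₀ + ν ξ):
  D: 168.5 − 1(151) = 17.53
  G: 289.1 − 1(151) = 138.1
  E: 0 + 2(151) = 302
  F: 291.4 (inert)
Total out = 17.53 + 138.1 + 302 + 291.4 = 749 mol.

749 mol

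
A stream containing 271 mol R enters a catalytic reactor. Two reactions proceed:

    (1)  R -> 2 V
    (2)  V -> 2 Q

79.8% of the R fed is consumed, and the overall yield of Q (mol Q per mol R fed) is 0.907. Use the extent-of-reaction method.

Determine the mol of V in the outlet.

310 mol

Conversion of R: R consumed = 1ξ₁ = 0.798 × 271 → ξ₁ = 216.3 mol.
Yield of Q: 2ξ₂ / 271 = 0.907 → ξ₂ = 122.9 mol.
Outlet amounts (n = n₀ + Σ ν·ξ):
  R: 271 − 1(216.3) = 54.74
  V: 0 + 2(216.3) − 1(122.9) = 309.6
  Q: 0 + 2(122.9) = 245.8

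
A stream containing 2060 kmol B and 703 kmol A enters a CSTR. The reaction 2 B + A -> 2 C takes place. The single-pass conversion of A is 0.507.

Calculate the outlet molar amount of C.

A reacted = 0.507 × 703 = 356.4 kmol; ν_A = −1, so ξ = 356.4/1 = 356.4 kmol.
Outlet amounts (n = n₀ + ν ξ):
  B: 2060 − 2(356.4) = 1347
  A: 703 − 1(356.4) = 346.6
  C: 0 + 2(356.4) = 712.8

713 kmol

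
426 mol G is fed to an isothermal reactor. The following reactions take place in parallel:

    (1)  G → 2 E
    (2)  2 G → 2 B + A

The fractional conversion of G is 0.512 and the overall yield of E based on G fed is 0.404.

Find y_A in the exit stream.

Yield of E: 2ξ₁ / 426 = 0.404 → ξ₁ = 86.05 mol.
Conversion of G: 1ξ₁ + 2ξ₂ = 0.512 × 426 = 218.1 → ξ₂ = 66.03 mol.
Outlet amounts (n = n₀ + Σ ν·ξ):
  G: 426 − 1(86.05) − 2(66.03) = 207.9
  E: 0 + 2(86.05) = 172.1
  B: 0 + 2(66.03) = 132.1
  A: 0 + 1(66.03) = 66.03
Total out = 578.1 mol; y_A = 66.03 / 578.1 = 0.1142.

0.114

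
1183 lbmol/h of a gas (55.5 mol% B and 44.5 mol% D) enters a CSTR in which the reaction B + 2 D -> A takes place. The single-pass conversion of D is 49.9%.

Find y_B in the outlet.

0.571

D reacted = 0.499 × 526.4 = 262.7 lbmol/h; ν_D = −2, so ξ = 262.7/2 = 131.3 lbmol/h.
Outlet amounts (n = n₀ + ν ξ):
  B: 656.6 − 1(131.3) = 525.2
  D: 526.4 − 2(131.3) = 263.7
  A: 0 + 1(131.3) = 131.3
Total out = 920.3 lbmol/h; y_B = 525.2 / 920.3 = 0.5707.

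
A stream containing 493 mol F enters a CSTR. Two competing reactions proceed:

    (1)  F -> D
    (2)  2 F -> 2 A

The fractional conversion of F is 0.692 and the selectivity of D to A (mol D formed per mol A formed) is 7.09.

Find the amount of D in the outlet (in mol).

Conversion of F: F consumed = 0.692 × 493 = 341.2 mol = 1ξ₁ + 2ξ₂.
Selectivity: 1ξ₁ / (2ξ₂) = 7.09 → ξ₁ = 14.18 ξ₂.
Substitute: (1·14.18 + 2) ξ₂ = 341.2 → ξ₂ = 21.09 mol, ξ₁ = 299 mol.
Outlet amounts (n = n₀ + Σ ν·ξ):
  F: 493 − 1(299) − 2(21.09) = 151.8
  D: 0 + 1(299) = 299
  A: 0 + 2(21.09) = 42.17

299 mol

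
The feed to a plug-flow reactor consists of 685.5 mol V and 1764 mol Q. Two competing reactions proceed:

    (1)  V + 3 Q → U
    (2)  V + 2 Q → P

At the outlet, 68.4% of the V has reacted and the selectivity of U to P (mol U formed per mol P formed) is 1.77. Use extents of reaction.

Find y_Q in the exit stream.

Conversion of V: V consumed = 0.684 × 685.5 = 468.9 mol = 1ξ₁ + 1ξ₂.
Selectivity: 1ξ₁ / (1ξ₂) = 1.77 → ξ₁ = 1.77 ξ₂.
Substitute: (1·1.77 + 1) ξ₂ = 468.9 → ξ₂ = 169.3 mol, ξ₁ = 299.6 mol.
Outlet amounts (n = n₀ + Σ ν·ξ):
  V: 685.5 − 1(299.6) − 1(169.3) = 216.6
  Q: 1764 − 3(299.6) − 2(169.3) = 526.6
  U: 0 + 1(299.6) = 299.6
  P: 0 + 1(169.3) = 169.3
Total out = 1212 mol; y_Q = 526.6 / 1212 = 0.4345.

0.434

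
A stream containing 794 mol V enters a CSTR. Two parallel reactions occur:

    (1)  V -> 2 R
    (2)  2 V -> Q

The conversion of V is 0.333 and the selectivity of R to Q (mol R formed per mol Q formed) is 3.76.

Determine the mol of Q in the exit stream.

68.1 mol

Conversion of V: V consumed = 0.333 × 794 = 264.4 mol = 1ξ₁ + 2ξ₂.
Selectivity: 2ξ₁ / (1ξ₂) = 3.76 → ξ₁ = 1.88 ξ₂.
Substitute: (1·1.88 + 2) ξ₂ = 264.4 → ξ₂ = 68.14 mol, ξ₁ = 128.1 mol.
Outlet amounts (n = n₀ + Σ ν·ξ):
  V: 794 − 1(128.1) − 2(68.14) = 529.6
  R: 0 + 2(128.1) = 256.2
  Q: 0 + 1(68.14) = 68.14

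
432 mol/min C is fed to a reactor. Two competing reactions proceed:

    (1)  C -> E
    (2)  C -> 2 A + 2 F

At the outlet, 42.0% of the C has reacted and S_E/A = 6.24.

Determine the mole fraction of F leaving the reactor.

0.057

Conversion of C: C consumed = 0.42 × 432 = 181.4 mol/min = 1ξ₁ + 1ξ₂.
Selectivity: 1ξ₁ / (2ξ₂) = 6.24 → ξ₁ = 12.48 ξ₂.
Substitute: (1·12.48 + 1) ξ₂ = 181.4 → ξ₂ = 13.46 mol/min, ξ₁ = 168 mol/min.
Outlet amounts (n = n₀ + Σ ν·ξ):
  C: 432 − 1(168) − 1(13.46) = 250.6
  E: 0 + 1(168) = 168
  A: 0 + 2(13.46) = 26.92
  F: 0 + 2(13.46) = 26.92
Total out = 472.4 mol/min; y_F = 26.92 / 472.4 = 0.05699.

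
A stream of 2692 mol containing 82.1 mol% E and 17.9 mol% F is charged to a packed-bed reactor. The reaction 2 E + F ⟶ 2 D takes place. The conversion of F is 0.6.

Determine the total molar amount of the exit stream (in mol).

F reacted = 0.6 × 481.9 = 289.1 mol; ν_F = −1, so ξ = 289.1/1 = 289.1 mol.
Outlet amounts (n = n₀ + ν ξ):
  E: 2210 − 2(289.1) = 1632
  F: 481.9 − 1(289.1) = 192.7
  D: 0 + 2(289.1) = 578.2
Total out = 1632 + 192.7 + 578.2 = 2403 mol.

2400 mol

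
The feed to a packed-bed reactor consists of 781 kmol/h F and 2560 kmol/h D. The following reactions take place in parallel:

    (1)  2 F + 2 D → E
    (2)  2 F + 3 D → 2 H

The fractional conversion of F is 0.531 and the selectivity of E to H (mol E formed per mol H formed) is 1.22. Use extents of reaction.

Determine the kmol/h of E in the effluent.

Conversion of F: F consumed = 0.531 × 781 = 414.7 kmol/h = 2ξ₁ + 2ξ₂.
Selectivity: 1ξ₁ / (2ξ₂) = 1.22 → ξ₁ = 2.44 ξ₂.
Substitute: (2·2.44 + 2) ξ₂ = 414.7 → ξ₂ = 60.28 kmol/h, ξ₁ = 147.1 kmol/h.
Outlet amounts (n = n₀ + Σ ν·ξ):
  F: 781 − 2(147.1) − 2(60.28) = 366.3
  D: 2560 − 2(147.1) − 3(60.28) = 2085
  E: 0 + 1(147.1) = 147.1
  H: 0 + 2(60.28) = 120.6

147 kmol/h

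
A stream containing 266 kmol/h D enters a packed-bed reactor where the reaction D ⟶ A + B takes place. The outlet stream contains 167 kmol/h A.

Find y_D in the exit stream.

For A: n = n₀ + 1ξ → 167 = 0 + 1ξ, giving ξ = 167 kmol/h.
Outlet amounts (n = n₀ + ν ξ):
  D: 266 − 1(167) = 99
  A: 0 + 1(167) = 167
  B: 0 + 1(167) = 167
Total out = 433 kmol/h; y_D = 99 / 433 = 0.2286.

0.229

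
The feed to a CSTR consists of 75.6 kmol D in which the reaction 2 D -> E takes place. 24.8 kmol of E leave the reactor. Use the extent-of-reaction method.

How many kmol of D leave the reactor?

26 kmol

For E: n = n₀ + 1ξ → 24.8 = 0 + 1ξ, giving ξ = 24.8 kmol.
Outlet amounts (n = n₀ + ν ξ):
  D: 75.6 − 2(24.8) = 26
  E: 0 + 1(24.8) = 24.8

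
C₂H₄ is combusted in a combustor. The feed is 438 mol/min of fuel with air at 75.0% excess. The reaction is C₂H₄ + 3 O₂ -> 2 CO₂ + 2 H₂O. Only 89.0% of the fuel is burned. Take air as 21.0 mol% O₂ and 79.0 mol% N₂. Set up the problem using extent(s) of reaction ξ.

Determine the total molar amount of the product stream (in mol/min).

11400 mol/min

Stoichiometric O₂ = 3 × 438 = 1314 mol/min; O₂ fed = 1314 × 1.750 = 2300 mol/min.
N₂ fed = 2300 × 79/21 = 8650 mol/min.
Fuel reacted = 0.89 × 438 → ξ = 389.8 mol/min.
Outlet (n = n₀ + ν ξ):
  C₂H₄: 438 − 1(389.8) = 48.18
  O₂: 2300 − 3(389.8) = 1130
  N₂: 8650 (inert)
  CO₂: 0 + 2(389.8) = 779.6
  H₂O: 0 + 2(389.8) = 779.6
Total out = 48.18 + 1130 + 8650 + 779.6 + 779.6 = 11390 mol/min.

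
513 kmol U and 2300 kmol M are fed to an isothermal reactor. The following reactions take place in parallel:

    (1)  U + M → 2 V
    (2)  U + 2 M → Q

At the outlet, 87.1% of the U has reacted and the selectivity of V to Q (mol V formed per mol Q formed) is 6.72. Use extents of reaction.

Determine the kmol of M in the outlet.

Conversion of U: U consumed = 0.871 × 513 = 446.8 kmol = 1ξ₁ + 1ξ₂.
Selectivity: 2ξ₁ / (1ξ₂) = 6.72 → ξ₁ = 3.36 ξ₂.
Substitute: (1·3.36 + 1) ξ₂ = 446.8 → ξ₂ = 102.5 kmol, ξ₁ = 344.3 kmol.
Outlet amounts (n = n₀ + Σ ν·ξ):
  U: 513 − 1(344.3) − 1(102.5) = 66.18
  M: 2300 − 1(344.3) − 2(102.5) = 1751
  V: 0 + 2(344.3) = 688.7
  Q: 0 + 1(102.5) = 102.5

1750 kmol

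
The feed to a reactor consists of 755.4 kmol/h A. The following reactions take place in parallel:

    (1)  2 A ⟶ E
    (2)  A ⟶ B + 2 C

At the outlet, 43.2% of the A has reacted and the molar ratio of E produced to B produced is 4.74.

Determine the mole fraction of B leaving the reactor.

Conversion of A: A consumed = 0.432 × 755.4 = 326.3 kmol/h = 2ξ₁ + 1ξ₂.
Selectivity: 1ξ₁ / (1ξ₂) = 4.74 → ξ₁ = 4.74 ξ₂.
Substitute: (2·4.74 + 1) ξ₂ = 326.3 → ξ₂ = 31.14 kmol/h, ξ₁ = 147.6 kmol/h.
Outlet amounts (n = n₀ + Σ ν·ξ):
  A: 755.4 − 2(147.6) − 1(31.14) = 429.1
  E: 0 + 1(147.6) = 147.6
  B: 0 + 1(31.14) = 31.14
  C: 0 + 2(31.14) = 62.28
Total out = 670.1 kmol/h; y_B = 31.14 / 670.1 = 0.04647.

0.0465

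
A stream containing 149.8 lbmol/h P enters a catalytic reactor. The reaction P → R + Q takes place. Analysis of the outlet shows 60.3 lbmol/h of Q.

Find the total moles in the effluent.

210 lbmol/h

For Q: n = n₀ + 1ξ → 60.3 = 0 + 1ξ, giving ξ = 60.3 lbmol/h.
Outlet amounts (n = n₀ + ν ξ):
  P: 149.8 − 1(60.3) = 89.5
  R: 0 + 1(60.3) = 60.3
  Q: 0 + 1(60.3) = 60.3
Total out = 89.5 + 60.3 + 60.3 = 210.1 lbmol/h.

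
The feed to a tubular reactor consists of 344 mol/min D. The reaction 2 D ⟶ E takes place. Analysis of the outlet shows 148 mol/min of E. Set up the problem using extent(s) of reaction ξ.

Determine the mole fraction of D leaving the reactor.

0.245

For E: n = n₀ + 1ξ → 148 = 0 + 1ξ, giving ξ = 148 mol/min.
Outlet amounts (n = n₀ + ν ξ):
  D: 344 − 2(148) = 48
  E: 0 + 1(148) = 148
Total out = 196 mol/min; y_D = 48 / 196 = 0.2449.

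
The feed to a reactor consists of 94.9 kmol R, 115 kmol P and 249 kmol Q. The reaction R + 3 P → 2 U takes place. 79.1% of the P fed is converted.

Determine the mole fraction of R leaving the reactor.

P reacted = 0.791 × 115 = 90.97 kmol; ν_P = −3, so ξ = 90.97/3 = 30.32 kmol.
Outlet amounts (n = n₀ + ν ξ):
  R: 94.9 − 1(30.32) = 64.58
  P: 115 − 3(30.32) = 24.03
  U: 0 + 2(30.32) = 60.64
  Q: 249 (inert)
Total out = 398.3 kmol; y_R = 64.58 / 398.3 = 0.1622.

0.162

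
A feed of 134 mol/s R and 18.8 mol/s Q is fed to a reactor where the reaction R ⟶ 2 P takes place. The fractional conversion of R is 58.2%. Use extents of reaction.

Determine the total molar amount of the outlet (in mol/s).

231 mol/s

R reacted = 0.582 × 134 = 77.99 mol/s; ν_R = −1, so ξ = 77.99/1 = 77.99 mol/s.
Outlet amounts (n = n₀ + ν ξ):
  R: 134 − 1(77.99) = 56.01
  P: 0 + 2(77.99) = 156
  Q: 18.8 (inert)
Total out = 56.01 + 156 + 18.8 = 230.8 mol/s.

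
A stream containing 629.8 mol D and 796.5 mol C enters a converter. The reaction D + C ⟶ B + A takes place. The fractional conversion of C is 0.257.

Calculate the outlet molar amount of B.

C reacted = 0.257 × 796.5 = 204.7 mol; ν_C = −1, so ξ = 204.7/1 = 204.7 mol.
Outlet amounts (n = n₀ + ν ξ):
  D: 629.8 − 1(204.7) = 425.1
  C: 796.5 − 1(204.7) = 591.8
  B: 0 + 1(204.7) = 204.7
  A: 0 + 1(204.7) = 204.7

205 mol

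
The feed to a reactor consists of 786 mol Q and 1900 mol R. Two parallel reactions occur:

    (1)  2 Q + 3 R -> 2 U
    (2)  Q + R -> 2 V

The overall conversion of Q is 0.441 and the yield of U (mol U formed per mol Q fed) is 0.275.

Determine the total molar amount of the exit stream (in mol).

Yield of U: 2ξ₁ / 786 = 0.275 → ξ₁ = 108.1 mol.
Conversion of Q: 2ξ₁ + 1ξ₂ = 0.441 × 786 = 346.6 → ξ₂ = 130.5 mol.
Outlet amounts (n = n₀ + Σ ν·ξ):
  Q: 786 − 2(108.1) − 1(130.5) = 439.4
  R: 1900 − 3(108.1) − 1(130.5) = 1445
  U: 0 + 2(108.1) = 216.2
  V: 0 + 2(130.5) = 261
Total out = 439.4 + 1445 + 216.2 + 261 = 2362 mol.

2360 mol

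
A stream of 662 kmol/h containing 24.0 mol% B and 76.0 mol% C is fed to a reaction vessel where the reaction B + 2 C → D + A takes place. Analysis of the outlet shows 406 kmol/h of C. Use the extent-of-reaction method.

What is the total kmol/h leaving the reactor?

613 kmol/h

For C: n = n₀ − 2ξ → 406 = 503.1 − 2ξ, giving ξ = 48.56 kmol/h.
Outlet amounts (n = n₀ + ν ξ):
  B: 158.9 − 1(48.56) = 110.3
  C: 503.1 − 2(48.56) = 406
  D: 0 + 1(48.56) = 48.56
  A: 0 + 1(48.56) = 48.56
Total out = 110.3 + 406 + 48.56 + 48.56 = 613.4 kmol/h.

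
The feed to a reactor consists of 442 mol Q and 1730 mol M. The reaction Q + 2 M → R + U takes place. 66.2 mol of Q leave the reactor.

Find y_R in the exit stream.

For Q: n = n₀ − 1ξ → 66.2 = 442 − 1ξ, giving ξ = 375.8 mol.
Outlet amounts (n = n₀ + ν ξ):
  Q: 442 − 1(375.8) = 66.2
  M: 1730 − 2(375.8) = 978.4
  R: 0 + 1(375.8) = 375.8
  U: 0 + 1(375.8) = 375.8
Total out = 1796 mol; y_R = 375.8 / 1796 = 0.2092.

0.209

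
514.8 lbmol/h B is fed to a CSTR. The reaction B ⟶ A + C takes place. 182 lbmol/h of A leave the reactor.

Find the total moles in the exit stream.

For A: n = n₀ + 1ξ → 182 = 0 + 1ξ, giving ξ = 182 lbmol/h.
Outlet amounts (n = n₀ + ν ξ):
  B: 514.8 − 1(182) = 332.8
  A: 0 + 1(182) = 182
  C: 0 + 1(182) = 182
Total out = 332.8 + 182 + 182 = 696.8 lbmol/h.

697 lbmol/h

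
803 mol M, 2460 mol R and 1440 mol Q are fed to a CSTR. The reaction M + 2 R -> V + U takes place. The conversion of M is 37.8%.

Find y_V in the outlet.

0.069

M reacted = 0.378 × 803 = 303.5 mol; ν_M = −1, so ξ = 303.5/1 = 303.5 mol.
Outlet amounts (n = n₀ + ν ξ):
  M: 803 − 1(303.5) = 499.5
  R: 2460 − 2(303.5) = 1853
  V: 0 + 1(303.5) = 303.5
  U: 0 + 1(303.5) = 303.5
  Q: 1440 (inert)
Total out = 4399 mol; y_V = 303.5 / 4399 = 0.06899.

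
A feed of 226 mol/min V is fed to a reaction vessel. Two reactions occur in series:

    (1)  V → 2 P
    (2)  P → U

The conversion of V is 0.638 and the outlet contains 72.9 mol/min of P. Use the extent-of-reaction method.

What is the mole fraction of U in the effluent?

Conversion of V: V consumed = 1ξ₁ = 0.638 × 226 → ξ₁ = 144.2 mol/min.
P balance: n_P = 0 + 2ξ₁ − 1ξ₂ = 72.9 → ξ₂ = (2·144.2 − 72.9)/1 = 215.5 mol/min.
Outlet amounts (n = n₀ + Σ ν·ξ):
  V: 226 − 1(144.2) = 81.81
  P: 0 + 2(144.2) − 1(215.5) = 72.9
  U: 0 + 1(215.5) = 215.5
Total out = 370.2 mol/min; y_U = 215.5 / 370.2 = 0.5821.

0.582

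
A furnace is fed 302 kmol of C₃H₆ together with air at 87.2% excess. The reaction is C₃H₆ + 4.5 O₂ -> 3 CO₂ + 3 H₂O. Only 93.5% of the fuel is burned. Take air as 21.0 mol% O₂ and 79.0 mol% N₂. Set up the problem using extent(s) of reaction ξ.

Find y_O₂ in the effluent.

0.101

Stoichiometric O₂ = 4.5 × 302 = 1359 kmol; O₂ fed = 1359 × 1.872 = 2544 kmol.
N₂ fed = 2544 × 79/21 = 9570 kmol.
Fuel reacted = 0.935 × 302 → ξ = 282.4 kmol.
Outlet (n = n₀ + ν ξ):
  C₃H₆: 302 − 1(282.4) = 19.63
  O₂: 2544 − 4.5(282.4) = 1273
  N₂: 9570 (inert)
  CO₂: 0 + 3(282.4) = 847.1
  H₂O: 0 + 3(282.4) = 847.1
Total out = 12560 kmol; y_O₂ = 1273 / 12560 = 0.1014.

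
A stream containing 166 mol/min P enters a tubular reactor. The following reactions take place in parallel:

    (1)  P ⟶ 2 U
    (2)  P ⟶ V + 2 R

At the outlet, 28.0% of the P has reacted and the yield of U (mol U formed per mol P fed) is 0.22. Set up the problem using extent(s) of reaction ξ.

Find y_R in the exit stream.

Yield of U: 2ξ₁ / 166 = 0.22 → ξ₁ = 18.26 mol/min.
Conversion of P: 1ξ₁ + 1ξ₂ = 0.28 × 166 = 46.48 → ξ₂ = 28.22 mol/min.
Outlet amounts (n = n₀ + Σ ν·ξ):
  P: 166 − 1(18.26) − 1(28.22) = 119.5
  U: 0 + 2(18.26) = 36.52
  V: 0 + 1(28.22) = 28.22
  R: 0 + 2(28.22) = 56.44
Total out = 240.7 mol/min; y_R = 56.44 / 240.7 = 0.2345.

0.234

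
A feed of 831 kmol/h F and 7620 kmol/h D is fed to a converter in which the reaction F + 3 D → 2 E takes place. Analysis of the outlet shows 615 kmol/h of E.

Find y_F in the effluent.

For E: n = n₀ + 2ξ → 615 = 0 + 2ξ, giving ξ = 307.5 kmol/h.
Outlet amounts (n = n₀ + ν ξ):
  F: 831 − 1(307.5) = 523.5
  D: 7620 − 3(307.5) = 6698
  E: 0 + 2(307.5) = 615
Total out = 7836 kmol/h; y_F = 523.5 / 7836 = 0.06681.

0.0668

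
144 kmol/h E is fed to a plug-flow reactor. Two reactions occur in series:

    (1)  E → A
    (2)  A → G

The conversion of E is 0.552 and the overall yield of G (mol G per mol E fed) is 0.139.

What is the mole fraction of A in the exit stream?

0.413

Conversion of E: E consumed = 1ξ₁ = 0.552 × 144 → ξ₁ = 79.49 kmol/h.
Yield of G: 1ξ₂ / 144 = 0.139 → ξ₂ = 20.02 kmol/h.
Outlet amounts (n = n₀ + Σ ν·ξ):
  E: 144 − 1(79.49) = 64.51
  A: 0 + 1(79.49) − 1(20.02) = 59.47
  G: 0 + 1(20.02) = 20.02
Total out = 144 kmol/h; y_A = 59.47 / 144 = 0.413.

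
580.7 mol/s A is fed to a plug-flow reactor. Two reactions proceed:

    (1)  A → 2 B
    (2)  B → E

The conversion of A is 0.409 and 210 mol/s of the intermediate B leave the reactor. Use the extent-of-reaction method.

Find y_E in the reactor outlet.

0.324

Conversion of A: A consumed = 1ξ₁ = 0.409 × 580.7 → ξ₁ = 237.5 mol/s.
B balance: n_B = 0 + 2ξ₁ − 1ξ₂ = 210 → ξ₂ = (2·237.5 − 210)/1 = 265 mol/s.
Outlet amounts (n = n₀ + Σ ν·ξ):
  A: 580.7 − 1(237.5) = 343.2
  B: 0 + 2(237.5) − 1(265) = 210
  E: 0 + 1(265) = 265
Total out = 818.2 mol/s; y_E = 265 / 818.2 = 0.3239.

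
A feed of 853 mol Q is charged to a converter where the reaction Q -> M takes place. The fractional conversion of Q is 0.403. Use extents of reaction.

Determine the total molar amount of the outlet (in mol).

853 mol

Q reacted = 0.403 × 853 = 343.8 mol; ν_Q = −1, so ξ = 343.8/1 = 343.8 mol.
Outlet amounts (n = n₀ + ν ξ):
  Q: 853 − 1(343.8) = 509.2
  M: 0 + 1(343.8) = 343.8
Total out = 509.2 + 343.8 = 853 mol.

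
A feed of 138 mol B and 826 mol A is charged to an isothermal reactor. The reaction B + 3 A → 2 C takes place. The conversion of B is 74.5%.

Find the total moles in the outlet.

758 mol

B reacted = 0.745 × 138 = 102.8 mol; ν_B = −1, so ξ = 102.8/1 = 102.8 mol.
Outlet amounts (n = n₀ + ν ξ):
  B: 138 − 1(102.8) = 35.19
  A: 826 − 3(102.8) = 517.6
  C: 0 + 2(102.8) = 205.6
Total out = 35.19 + 517.6 + 205.6 = 758.4 mol.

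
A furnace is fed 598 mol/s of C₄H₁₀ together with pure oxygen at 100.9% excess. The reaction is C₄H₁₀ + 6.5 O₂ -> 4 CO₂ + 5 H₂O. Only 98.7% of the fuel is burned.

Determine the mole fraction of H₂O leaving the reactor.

0.318

Stoichiometric O₂ = 6.5 × 598 = 3887 mol/s; O₂ fed = 3887 × 2.009 = 7809 mol/s.
Fuel reacted = 0.987 × 598 → ξ = 590.2 mol/s.
Outlet (n = n₀ + ν ξ):
  C₄H₁₀: 598 − 1(590.2) = 7.774
  O₂: 7809 − 6.5(590.2) = 3973
  CO₂: 0 + 4(590.2) = 2361
  H₂O: 0 + 5(590.2) = 2951
Total out = 9292 mol/s; y_H₂O = 2951 / 9292 = 0.3176.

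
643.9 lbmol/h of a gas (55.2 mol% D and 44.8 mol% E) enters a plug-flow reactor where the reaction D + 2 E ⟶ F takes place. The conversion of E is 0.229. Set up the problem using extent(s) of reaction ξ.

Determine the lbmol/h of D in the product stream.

E reacted = 0.229 × 288.5 = 66.06 lbmol/h; ν_E = −2, so ξ = 66.06/2 = 33.03 lbmol/h.
Outlet amounts (n = n₀ + ν ξ):
  D: 355.4 − 1(33.03) = 322.4
  E: 288.5 − 2(33.03) = 222.4
  F: 0 + 1(33.03) = 33.03

322 lbmol/h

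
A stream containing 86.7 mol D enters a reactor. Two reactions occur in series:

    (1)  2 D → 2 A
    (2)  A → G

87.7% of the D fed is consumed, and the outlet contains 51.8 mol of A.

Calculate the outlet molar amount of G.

Conversion of D: D consumed = 2ξ₁ = 0.877 × 86.7 → ξ₁ = 38.02 mol.
A balance: n_A = 0 + 2ξ₁ − 1ξ₂ = 51.8 → ξ₂ = (2·38.02 − 51.8)/1 = 24.24 mol.
Outlet amounts (n = n₀ + Σ ν·ξ):
  D: 86.7 − 2(38.02) = 10.66
  A: 0 + 2(38.02) − 1(24.24) = 51.8
  G: 0 + 1(24.24) = 24.24

24.2 mol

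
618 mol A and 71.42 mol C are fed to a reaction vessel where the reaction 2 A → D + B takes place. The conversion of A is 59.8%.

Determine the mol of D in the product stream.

185 mol

A reacted = 0.598 × 618 = 369.6 mol; ν_A = −2, so ξ = 369.6/2 = 184.8 mol.
Outlet amounts (n = n₀ + ν ξ):
  A: 618 − 2(184.8) = 248.4
  D: 0 + 1(184.8) = 184.8
  B: 0 + 1(184.8) = 184.8
  C: 71.42 (inert)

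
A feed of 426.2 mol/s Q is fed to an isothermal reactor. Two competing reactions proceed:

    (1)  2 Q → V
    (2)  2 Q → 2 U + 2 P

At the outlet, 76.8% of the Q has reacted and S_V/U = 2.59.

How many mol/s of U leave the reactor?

53 mol/s

Conversion of Q: Q consumed = 0.768 × 426.2 = 327.3 mol/s = 2ξ₁ + 2ξ₂.
Selectivity: 1ξ₁ / (2ξ₂) = 2.59 → ξ₁ = 5.18 ξ₂.
Substitute: (2·5.18 + 2) ξ₂ = 327.3 → ξ₂ = 26.48 mol/s, ξ₁ = 137.2 mol/s.
Outlet amounts (n = n₀ + Σ ν·ξ):
  Q: 426.2 − 2(137.2) − 2(26.48) = 98.88
  V: 0 + 1(137.2) = 137.2
  U: 0 + 2(26.48) = 52.96
  P: 0 + 2(26.48) = 52.96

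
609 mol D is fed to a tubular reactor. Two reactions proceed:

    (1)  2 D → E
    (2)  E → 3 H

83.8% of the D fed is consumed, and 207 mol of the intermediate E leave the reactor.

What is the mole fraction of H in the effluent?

0.321

Conversion of D: D consumed = 2ξ₁ = 0.838 × 609 → ξ₁ = 255.2 mol.
E balance: n_E = 0 + 1ξ₁ − 1ξ₂ = 207 → ξ₂ = (1·255.2 − 207)/1 = 48.17 mol.
Outlet amounts (n = n₀ + Σ ν·ξ):
  D: 609 − 2(255.2) = 98.66
  E: 0 + 1(255.2) − 1(48.17) = 207
  H: 0 + 3(48.17) = 144.5
Total out = 450.2 mol; y_H = 144.5 / 450.2 = 0.321.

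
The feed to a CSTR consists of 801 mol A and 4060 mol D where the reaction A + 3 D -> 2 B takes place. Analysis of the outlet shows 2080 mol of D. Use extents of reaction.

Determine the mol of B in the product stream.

1320 mol

For D: n = n₀ − 3ξ → 2080 = 4060 − 3ξ, giving ξ = 660 mol.
Outlet amounts (n = n₀ + ν ξ):
  A: 801 − 1(660) = 141
  D: 4060 − 3(660) = 2080
  B: 0 + 2(660) = 1320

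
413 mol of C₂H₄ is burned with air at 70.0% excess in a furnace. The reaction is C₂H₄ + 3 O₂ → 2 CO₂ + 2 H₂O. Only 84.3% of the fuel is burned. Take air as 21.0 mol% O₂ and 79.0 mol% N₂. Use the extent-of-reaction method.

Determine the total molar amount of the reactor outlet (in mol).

10400 mol

Stoichiometric O₂ = 3 × 413 = 1239 mol; O₂ fed = 1239 × 1.700 = 2106 mol.
N₂ fed = 2106 × 79/21 = 7924 mol.
Fuel reacted = 0.843 × 413 → ξ = 348.2 mol.
Outlet (n = n₀ + ν ξ):
  C₂H₄: 413 − 1(348.2) = 64.84
  O₂: 2106 − 3(348.2) = 1062
  N₂: 7924 (inert)
  CO₂: 0 + 2(348.2) = 696.3
  H₂O: 0 + 2(348.2) = 696.3
Total out = 64.84 + 1062 + 7924 + 696.3 + 696.3 = 10440 mol.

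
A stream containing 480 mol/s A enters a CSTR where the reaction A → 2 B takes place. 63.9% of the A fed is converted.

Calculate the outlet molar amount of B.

A reacted = 0.639 × 480 = 306.7 mol/s; ν_A = −1, so ξ = 306.7/1 = 306.7 mol/s.
Outlet amounts (n = n₀ + ν ξ):
  A: 480 − 1(306.7) = 173.3
  B: 0 + 2(306.7) = 613.4

613 mol/s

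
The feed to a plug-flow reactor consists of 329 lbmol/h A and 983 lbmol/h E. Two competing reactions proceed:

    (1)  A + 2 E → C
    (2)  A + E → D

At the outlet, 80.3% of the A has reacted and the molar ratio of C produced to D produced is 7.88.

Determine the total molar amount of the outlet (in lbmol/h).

Conversion of A: A consumed = 0.803 × 329 = 264.2 lbmol/h = 1ξ₁ + 1ξ₂.
Selectivity: 1ξ₁ / (1ξ₂) = 7.88 → ξ₁ = 7.88 ξ₂.
Substitute: (1·7.88 + 1) ξ₂ = 264.2 → ξ₂ = 29.75 lbmol/h, ξ₁ = 234.4 lbmol/h.
Outlet amounts (n = n₀ + Σ ν·ξ):
  A: 329 − 1(234.4) − 1(29.75) = 64.81
  E: 983 − 2(234.4) − 1(29.75) = 484.4
  C: 0 + 1(234.4) = 234.4
  D: 0 + 1(29.75) = 29.75
Total out = 64.81 + 484.4 + 234.4 + 29.75 = 813.4 lbmol/h.

813 lbmol/h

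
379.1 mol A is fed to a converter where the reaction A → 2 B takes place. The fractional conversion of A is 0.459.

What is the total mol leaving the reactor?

553 mol

A reacted = 0.459 × 379.1 = 174 mol; ν_A = −1, so ξ = 174/1 = 174 mol.
Outlet amounts (n = n₀ + ν ξ):
  A: 379.1 − 1(174) = 205.1
  B: 0 + 2(174) = 348
Total out = 205.1 + 348 = 553.1 mol.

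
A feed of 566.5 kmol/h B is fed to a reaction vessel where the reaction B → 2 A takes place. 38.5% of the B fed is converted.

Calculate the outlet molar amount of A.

B reacted = 0.385 × 566.5 = 218.1 kmol/h; ν_B = −1, so ξ = 218.1/1 = 218.1 kmol/h.
Outlet amounts (n = n₀ + ν ξ):
  B: 566.5 − 1(218.1) = 348.4
  A: 0 + 2(218.1) = 436.2

436 kmol/h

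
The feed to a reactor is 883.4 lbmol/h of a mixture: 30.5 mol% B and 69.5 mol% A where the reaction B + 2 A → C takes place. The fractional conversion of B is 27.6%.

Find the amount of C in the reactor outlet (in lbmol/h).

B reacted = 0.276 × 269.4 = 74.36 lbmol/h; ν_B = −1, so ξ = 74.36/1 = 74.36 lbmol/h.
Outlet amounts (n = n₀ + ν ξ):
  B: 269.4 − 1(74.36) = 195.1
  A: 614 − 2(74.36) = 465.2
  C: 0 + 1(74.36) = 74.36

74.4 lbmol/h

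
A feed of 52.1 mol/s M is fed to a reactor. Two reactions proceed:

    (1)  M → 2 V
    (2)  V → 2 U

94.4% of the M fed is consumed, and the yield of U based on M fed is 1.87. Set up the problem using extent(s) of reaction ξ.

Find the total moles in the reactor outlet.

150 mol/s

Conversion of M: M consumed = 1ξ₁ = 0.944 × 52.1 → ξ₁ = 49.18 mol/s.
Yield of U: 2ξ₂ / 52.1 = 1.87 → ξ₂ = 48.71 mol/s.
Outlet amounts (n = n₀ + Σ ν·ξ):
  M: 52.1 − 1(49.18) = 2.918
  V: 0 + 2(49.18) − 1(48.71) = 49.65
  U: 0 + 2(48.71) = 97.43
Total out = 2.918 + 49.65 + 97.43 = 150 mol/s.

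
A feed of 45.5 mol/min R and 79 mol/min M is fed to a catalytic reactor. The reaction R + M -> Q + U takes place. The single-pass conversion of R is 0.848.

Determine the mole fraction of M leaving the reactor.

R reacted = 0.848 × 45.5 = 38.58 mol/min; ν_R = −1, so ξ = 38.58/1 = 38.58 mol/min.
Outlet amounts (n = n₀ + ν ξ):
  R: 45.5 − 1(38.58) = 6.916
  M: 79 − 1(38.58) = 40.42
  Q: 0 + 1(38.58) = 38.58
  U: 0 + 1(38.58) = 38.58
Total out = 124.5 mol/min; y_M = 40.42 / 124.5 = 0.3246.

0.325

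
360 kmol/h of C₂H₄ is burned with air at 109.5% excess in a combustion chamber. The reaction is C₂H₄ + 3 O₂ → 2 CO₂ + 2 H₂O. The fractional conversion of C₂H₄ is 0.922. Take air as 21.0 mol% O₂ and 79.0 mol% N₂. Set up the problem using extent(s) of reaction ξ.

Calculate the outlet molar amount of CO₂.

664 kmol/h

Stoichiometric O₂ = 3 × 360 = 1080 kmol/h; O₂ fed = 1080 × 2.095 = 2263 kmol/h.
N₂ fed = 2263 × 79/21 = 8512 kmol/h.
Fuel reacted = 0.922 × 360 → ξ = 331.9 kmol/h.
Outlet (n = n₀ + ν ξ):
  C₂H₄: 360 − 1(331.9) = 28.08
  O₂: 2263 − 3(331.9) = 1267
  N₂: 8512 (inert)
  CO₂: 0 + 2(331.9) = 663.8
  H₂O: 0 + 2(331.9) = 663.8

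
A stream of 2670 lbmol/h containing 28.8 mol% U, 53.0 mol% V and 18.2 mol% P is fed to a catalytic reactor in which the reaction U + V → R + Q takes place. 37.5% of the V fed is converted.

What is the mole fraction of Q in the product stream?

V reacted = 0.375 × 1415 = 530.7 lbmol/h; ν_V = −1, so ξ = 530.7/1 = 530.7 lbmol/h.
Outlet amounts (n = n₀ + ν ξ):
  U: 769 − 1(530.7) = 238.3
  V: 1415 − 1(530.7) = 884.4
  R: 0 + 1(530.7) = 530.7
  Q: 0 + 1(530.7) = 530.7
  P: 485.9 (inert)
Total out = 2670 lbmol/h; y_Q = 530.7 / 2670 = 0.1987.

0.199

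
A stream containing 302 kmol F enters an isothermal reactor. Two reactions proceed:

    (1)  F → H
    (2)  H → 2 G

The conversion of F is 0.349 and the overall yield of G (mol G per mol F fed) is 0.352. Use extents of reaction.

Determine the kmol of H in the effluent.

Conversion of F: F consumed = 1ξ₁ = 0.349 × 302 → ξ₁ = 105.4 kmol.
Yield of G: 2ξ₂ / 302 = 0.352 → ξ₂ = 53.15 kmol.
Outlet amounts (n = n₀ + Σ ν·ξ):
  F: 302 − 1(105.4) = 196.6
  H: 0 + 1(105.4) − 1(53.15) = 52.25
  G: 0 + 2(53.15) = 106.3

52.2 kmol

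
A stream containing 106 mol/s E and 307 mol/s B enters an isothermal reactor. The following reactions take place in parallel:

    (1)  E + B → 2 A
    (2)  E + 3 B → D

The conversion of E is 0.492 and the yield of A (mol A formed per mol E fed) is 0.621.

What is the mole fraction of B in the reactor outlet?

0.609

Yield of A: 2ξ₁ / 106 = 0.621 → ξ₁ = 32.91 mol/s.
Conversion of E: 1ξ₁ + 1ξ₂ = 0.492 × 106 = 52.15 → ξ₂ = 19.24 mol/s.
Outlet amounts (n = n₀ + Σ ν·ξ):
  E: 106 − 1(32.91) − 1(19.24) = 53.85
  B: 307 − 1(32.91) − 3(19.24) = 216.4
  A: 0 + 2(32.91) = 65.83
  D: 0 + 1(19.24) = 19.24
Total out = 355.3 mol/s; y_B = 216.4 / 355.3 = 0.609.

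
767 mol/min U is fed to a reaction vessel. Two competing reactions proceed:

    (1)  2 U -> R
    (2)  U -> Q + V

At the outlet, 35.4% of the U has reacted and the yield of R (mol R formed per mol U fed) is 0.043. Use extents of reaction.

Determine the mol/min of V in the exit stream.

Yield of R: 1ξ₁ / 767 = 0.043 → ξ₁ = 32.98 mol/min.
Conversion of U: 2ξ₁ + 1ξ₂ = 0.354 × 767 = 271.5 → ξ₂ = 205.6 mol/min.
Outlet amounts (n = n₀ + Σ ν·ξ):
  U: 767 − 2(32.98) − 1(205.6) = 495.5
  R: 0 + 1(32.98) = 32.98
  Q: 0 + 1(205.6) = 205.6
  V: 0 + 1(205.6) = 205.6

206 mol/min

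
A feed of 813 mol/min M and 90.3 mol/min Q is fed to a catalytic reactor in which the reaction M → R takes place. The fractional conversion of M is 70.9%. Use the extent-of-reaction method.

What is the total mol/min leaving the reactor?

M reacted = 0.709 × 813 = 576.4 mol/min; ν_M = −1, so ξ = 576.4/1 = 576.4 mol/min.
Outlet amounts (n = n₀ + ν ξ):
  M: 813 − 1(576.4) = 236.6
  R: 0 + 1(576.4) = 576.4
  Q: 90.3 (inert)
Total out = 236.6 + 576.4 + 90.3 = 903.3 mol/min.

903 mol/min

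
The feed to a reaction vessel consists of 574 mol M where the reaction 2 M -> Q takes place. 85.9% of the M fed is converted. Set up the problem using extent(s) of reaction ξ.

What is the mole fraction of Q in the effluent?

M reacted = 0.859 × 574 = 493.1 mol; ν_M = −2, so ξ = 493.1/2 = 246.5 mol.
Outlet amounts (n = n₀ + ν ξ):
  M: 574 − 2(246.5) = 80.93
  Q: 0 + 1(246.5) = 246.5
Total out = 327.5 mol; y_Q = 246.5 / 327.5 = 0.7528.

0.753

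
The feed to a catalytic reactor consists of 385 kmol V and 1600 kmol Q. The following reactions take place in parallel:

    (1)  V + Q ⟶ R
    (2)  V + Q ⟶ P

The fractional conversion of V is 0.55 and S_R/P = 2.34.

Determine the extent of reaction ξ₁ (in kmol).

Conversion of V: V consumed = 0.55 × 385 = 211.8 kmol = 1ξ₁ + 1ξ₂.
Selectivity: 1ξ₁ / (1ξ₂) = 2.34 → ξ₁ = 2.34 ξ₂.
Substitute: (1·2.34 + 1) ξ₂ = 211.8 → ξ₂ = 63.4 kmol, ξ₁ = 148.4 kmol.
Outlet amounts (n = n₀ + Σ ν·ξ):
  V: 385 − 1(148.4) − 1(63.4) = 173.2
  Q: 1600 − 1(148.4) − 1(63.4) = 1388
  R: 0 + 1(148.4) = 148.4
  P: 0 + 1(63.4) = 63.4

ξ₁ = 148 kmol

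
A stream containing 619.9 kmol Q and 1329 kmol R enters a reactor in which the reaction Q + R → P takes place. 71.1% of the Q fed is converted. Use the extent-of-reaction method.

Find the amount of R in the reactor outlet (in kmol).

888 kmol

Q reacted = 0.711 × 619.9 = 440.7 kmol; ν_Q = −1, so ξ = 440.7/1 = 440.7 kmol.
Outlet amounts (n = n₀ + ν ξ):
  Q: 619.9 − 1(440.7) = 179.2
  R: 1329 − 1(440.7) = 888.3
  P: 0 + 1(440.7) = 440.7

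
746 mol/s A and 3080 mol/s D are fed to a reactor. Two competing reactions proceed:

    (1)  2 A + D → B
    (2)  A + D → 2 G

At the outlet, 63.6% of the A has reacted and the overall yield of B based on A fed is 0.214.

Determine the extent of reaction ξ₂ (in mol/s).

ξ₂ = 155 mol/s

Yield of B: 1ξ₁ / 746 = 0.214 → ξ₁ = 159.6 mol/s.
Conversion of A: 2ξ₁ + 1ξ₂ = 0.636 × 746 = 474.5 → ξ₂ = 155.2 mol/s.
Outlet amounts (n = n₀ + Σ ν·ξ):
  A: 746 − 2(159.6) − 1(155.2) = 271.5
  D: 3080 − 1(159.6) − 1(155.2) = 2765
  B: 0 + 1(159.6) = 159.6
  G: 0 + 2(155.2) = 310.3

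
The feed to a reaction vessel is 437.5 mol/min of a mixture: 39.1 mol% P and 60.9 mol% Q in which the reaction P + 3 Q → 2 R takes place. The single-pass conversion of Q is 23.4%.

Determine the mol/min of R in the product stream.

Q reacted = 0.234 × 266.4 = 62.35 mol/min; ν_Q = −3, so ξ = 62.35/3 = 20.78 mol/min.
Outlet amounts (n = n₀ + ν ξ):
  P: 171.1 − 1(20.78) = 150.3
  Q: 266.4 − 3(20.78) = 204.1
  R: 0 + 2(20.78) = 41.56

41.6 mol/min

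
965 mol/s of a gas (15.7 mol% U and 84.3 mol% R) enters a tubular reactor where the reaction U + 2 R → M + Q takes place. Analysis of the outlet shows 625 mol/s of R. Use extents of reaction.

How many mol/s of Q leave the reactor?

For R: n = n₀ − 2ξ → 625 = 813.5 − 2ξ, giving ξ = 94.25 mol/s.
Outlet amounts (n = n₀ + ν ξ):
  U: 151.5 − 1(94.25) = 57.26
  R: 813.5 − 2(94.25) = 625
  M: 0 + 1(94.25) = 94.25
  Q: 0 + 1(94.25) = 94.25

94.2 mol/s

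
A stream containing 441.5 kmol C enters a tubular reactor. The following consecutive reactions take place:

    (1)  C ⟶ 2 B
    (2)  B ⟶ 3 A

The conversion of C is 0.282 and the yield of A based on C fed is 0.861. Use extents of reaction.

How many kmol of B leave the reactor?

122 kmol

Conversion of C: C consumed = 1ξ₁ = 0.282 × 441.5 → ξ₁ = 124.5 kmol.
Yield of A: 3ξ₂ / 441.5 = 0.861 → ξ₂ = 126.7 kmol.
Outlet amounts (n = n₀ + Σ ν·ξ):
  C: 441.5 − 1(124.5) = 317
  B: 0 + 2(124.5) − 1(126.7) = 122.3
  A: 0 + 3(126.7) = 380.1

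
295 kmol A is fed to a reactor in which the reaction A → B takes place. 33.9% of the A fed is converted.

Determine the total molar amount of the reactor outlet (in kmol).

A reacted = 0.339 × 295 = 100 kmol; ν_A = −1, so ξ = 100/1 = 100 kmol.
Outlet amounts (n = n₀ + ν ξ):
  A: 295 − 1(100) = 195
  B: 0 + 1(100) = 100
Total out = 195 + 100 = 295 kmol.

295 kmol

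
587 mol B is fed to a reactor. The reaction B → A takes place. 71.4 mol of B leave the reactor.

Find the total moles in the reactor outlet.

587 mol

For B: n = n₀ − 1ξ → 71.4 = 587 − 1ξ, giving ξ = 515.6 mol.
Outlet amounts (n = n₀ + ν ξ):
  B: 587 − 1(515.6) = 71.4
  A: 0 + 1(515.6) = 515.6
Total out = 71.4 + 515.6 = 587 mol.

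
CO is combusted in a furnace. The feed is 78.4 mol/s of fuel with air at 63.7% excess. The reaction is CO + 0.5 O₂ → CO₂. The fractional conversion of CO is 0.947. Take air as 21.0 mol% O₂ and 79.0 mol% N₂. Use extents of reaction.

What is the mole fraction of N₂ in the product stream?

Stoichiometric O₂ = 0.5 × 78.4 = 39.2 mol/s; O₂ fed = 39.2 × 1.637 = 64.17 mol/s.
N₂ fed = 64.17 × 79/21 = 241.4 mol/s.
Fuel reacted = 0.947 × 78.4 → ξ = 74.24 mol/s.
Outlet (n = n₀ + ν ξ):
  CO: 78.4 − 1(74.24) = 4.155
  O₂: 64.17 − 0.5(74.24) = 27.05
  N₂: 241.4 (inert)
  CO₂: 0 + 1(74.24) = 74.24
Total out = 346.9 mol/s; y_N₂ = 241.4 / 346.9 = 0.696.

0.696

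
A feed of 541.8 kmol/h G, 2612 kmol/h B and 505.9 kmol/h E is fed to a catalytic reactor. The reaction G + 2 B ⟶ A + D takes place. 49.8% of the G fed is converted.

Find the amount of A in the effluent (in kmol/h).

G reacted = 0.498 × 541.8 = 269.8 kmol/h; ν_G = −1, so ξ = 269.8/1 = 269.8 kmol/h.
Outlet amounts (n = n₀ + ν ξ):
  G: 541.8 − 1(269.8) = 272
  B: 2612 − 2(269.8) = 2072
  A: 0 + 1(269.8) = 269.8
  D: 0 + 1(269.8) = 269.8
  E: 505.9 (inert)

270 kmol/h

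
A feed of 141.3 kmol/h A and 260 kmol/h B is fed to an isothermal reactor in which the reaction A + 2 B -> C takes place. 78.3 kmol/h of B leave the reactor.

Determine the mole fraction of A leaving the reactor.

0.23

For B: n = n₀ − 2ξ → 78.3 = 260 − 2ξ, giving ξ = 90.85 kmol/h.
Outlet amounts (n = n₀ + ν ξ):
  A: 141.3 − 1(90.85) = 50.45
  B: 260 − 2(90.85) = 78.3
  C: 0 + 1(90.85) = 90.85
Total out = 219.6 kmol/h; y_A = 50.45 / 219.6 = 0.2297.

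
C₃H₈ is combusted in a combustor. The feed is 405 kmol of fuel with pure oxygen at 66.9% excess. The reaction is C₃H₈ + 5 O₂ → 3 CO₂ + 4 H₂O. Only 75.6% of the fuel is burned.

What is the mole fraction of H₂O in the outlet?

Stoichiometric O₂ = 5 × 405 = 2025 kmol; O₂ fed = 2025 × 1.669 = 3380 kmol.
Fuel reacted = 0.756 × 405 → ξ = 306.2 kmol.
Outlet (n = n₀ + ν ξ):
  C₃H₈: 405 − 1(306.2) = 98.82
  O₂: 3380 − 5(306.2) = 1849
  CO₂: 0 + 3(306.2) = 918.5
  H₂O: 0 + 4(306.2) = 1225
Total out = 4091 kmol; y_H₂O = 1225 / 4091 = 0.2994.

0.299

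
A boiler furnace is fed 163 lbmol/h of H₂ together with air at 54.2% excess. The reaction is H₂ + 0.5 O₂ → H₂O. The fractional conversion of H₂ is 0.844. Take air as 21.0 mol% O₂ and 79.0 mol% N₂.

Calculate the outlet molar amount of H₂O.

Stoichiometric O₂ = 0.5 × 163 = 81.5 lbmol/h; O₂ fed = 81.5 × 1.542 = 125.7 lbmol/h.
N₂ fed = 125.7 × 79/21 = 472.8 lbmol/h.
Fuel reacted = 0.844 × 163 → ξ = 137.6 lbmol/h.
Outlet (n = n₀ + ν ξ):
  H₂: 163 − 1(137.6) = 25.43
  O₂: 125.7 − 0.5(137.6) = 56.89
  N₂: 472.8 (inert)
  H₂O: 0 + 1(137.6) = 137.6

138 lbmol/h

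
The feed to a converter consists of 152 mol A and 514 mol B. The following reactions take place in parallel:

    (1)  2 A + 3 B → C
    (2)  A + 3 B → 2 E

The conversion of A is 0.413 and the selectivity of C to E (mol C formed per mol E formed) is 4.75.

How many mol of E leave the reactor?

Conversion of A: A consumed = 0.413 × 152 = 62.78 mol = 2ξ₁ + 1ξ₂.
Selectivity: 1ξ₁ / (2ξ₂) = 4.75 → ξ₁ = 9.5 ξ₂.
Substitute: (2·9.5 + 1) ξ₂ = 62.78 → ξ₂ = 3.139 mol, ξ₁ = 29.82 mol.
Outlet amounts (n = n₀ + Σ ν·ξ):
  A: 152 − 2(29.82) − 1(3.139) = 89.22
  B: 514 − 3(29.82) − 3(3.139) = 415.1
  C: 0 + 1(29.82) = 29.82
  E: 0 + 2(3.139) = 6.278

6.28 mol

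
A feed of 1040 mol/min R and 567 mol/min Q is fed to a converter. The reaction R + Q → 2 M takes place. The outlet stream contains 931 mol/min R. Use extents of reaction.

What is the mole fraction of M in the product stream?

For R: n = n₀ − 1ξ → 931 = 1040 − 1ξ, giving ξ = 109 mol/min.
Outlet amounts (n = n₀ + ν ξ):
  R: 1040 − 1(109) = 931
  Q: 567 − 1(109) = 458
  M: 0 + 2(109) = 218
Total out = 1607 mol/min; y_M = 218 / 1607 = 0.1357.

0.136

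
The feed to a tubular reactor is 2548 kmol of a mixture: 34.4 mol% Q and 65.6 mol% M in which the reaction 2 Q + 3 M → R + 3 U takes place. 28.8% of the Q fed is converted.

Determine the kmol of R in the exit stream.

Q reacted = 0.288 × 876.5 = 252.4 kmol; ν_Q = −2, so ξ = 252.4/2 = 126.2 kmol.
Outlet amounts (n = n₀ + ν ξ):
  Q: 876.5 − 2(126.2) = 624.1
  M: 1671 − 3(126.2) = 1293
  R: 0 + 1(126.2) = 126.2
  U: 0 + 3(126.2) = 378.7

126 kmol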